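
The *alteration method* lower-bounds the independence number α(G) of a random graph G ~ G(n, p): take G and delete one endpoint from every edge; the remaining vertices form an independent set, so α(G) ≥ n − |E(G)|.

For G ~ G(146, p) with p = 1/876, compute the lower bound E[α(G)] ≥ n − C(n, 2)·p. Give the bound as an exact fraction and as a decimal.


E[|E(G)|] = C(146, 2)·p = 10585 · (1/876) = 145/12.
E[α(G)] ≥ n − E[|E(G)|] = 146 − 145/12 = 1607/12.
Numerically: ≈ 133.91667.
(This is only a lower bound; the true E[α(G)] may be larger.)

E[α(G)] ≥ 1607/12 ≈ 133.91667.


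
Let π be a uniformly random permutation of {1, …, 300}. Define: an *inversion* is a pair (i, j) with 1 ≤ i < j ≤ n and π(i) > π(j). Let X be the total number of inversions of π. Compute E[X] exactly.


Write X = Σ X_I over the C(300, 2) = 44850 pairs i < j, with X_I the indicator of one inversion.
There are 44850 indicators.
For each fixed pair i < j, the values π(i) and π(j) are two distinct elements of {1, …, 300} in uniformly random order; by symmetry P[π(i) > π(j)] = 1/2.
By linearity: E[X] = 44850 · (1/2) = C(300, 2) · (1/2) = 44850/2 = 22425 ≈ 22425.000.

E[X] = 22425 = 22425.000.


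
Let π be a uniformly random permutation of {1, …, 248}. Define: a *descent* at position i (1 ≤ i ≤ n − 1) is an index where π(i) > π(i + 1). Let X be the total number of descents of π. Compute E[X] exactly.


Write X = Σ X_I over i = 1, …, 247, with X_I the indicator of one descent.
There are 247 indicators.
For each fixed i, the pair (π(i), π(i+1)) is a uniformly random ordered pair of distinct values from {1, …, 248}; by symmetry P[π(i) > π(i+1)] = 1/2.
By linearity: E[X] = 247 · (1/2) = (248 − 1) · (1/2) = 247/2 ≈ 123.5000.

E[X] = 247/2 = 123.5000.


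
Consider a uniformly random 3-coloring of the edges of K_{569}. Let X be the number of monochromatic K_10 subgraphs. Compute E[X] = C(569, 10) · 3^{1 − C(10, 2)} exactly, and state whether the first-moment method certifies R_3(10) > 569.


E[X] = C(569, 10) · 3^{1 − 45} = 905357721286137524328 · 3^{−44} = 905357721286137524328/984770902183611232881.
As a reduced fraction: E[X] = 100595302365126391592/109418989131512359209 ≈ 0.9193587.
Is E[X] < 1? YES.
Since E[X] < 1, there exists a 3-coloring of K_{569} with no monochromatic K_10; hence R_3(10) > 569.

E[X] = 100595302365126391592/109418989131512359209 ≈ 0.9193587; E[X] < 1, so R_3(10) > 569.


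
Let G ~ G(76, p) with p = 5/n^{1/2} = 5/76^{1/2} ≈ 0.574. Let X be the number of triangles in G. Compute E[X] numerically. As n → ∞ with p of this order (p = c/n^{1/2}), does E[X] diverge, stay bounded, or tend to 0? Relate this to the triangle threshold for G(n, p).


Number of potential triangles: C(76, 3) = 70300.
Each occurs with probability p³ ≈ (0.574)³ ≈ 1.88664e-01.
By linearity: E[X] = C(76, 3)·p³ ≈ 70300 · 1.88664e-01 ≈ 13263.097.
Since α = 1/2 < 1, p = c/n^{1/2} ≫ 1/n is above the triangle threshold p ~ 1/n. Asymptotically E[X] ~ (c³/6)·n^{3(1−α)} = (5³/6)·n^{1.5} → ∞; triangles are abundant w.h.p.

E[X] ≈ 13263.097; in regime p = Θ(1/n^{1/2}) E[X] diverges (above the triangle threshold p ~ 1/n).


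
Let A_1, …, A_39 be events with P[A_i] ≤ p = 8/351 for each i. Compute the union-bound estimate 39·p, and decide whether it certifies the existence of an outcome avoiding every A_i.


Union bound: P[∪_{i=1}^{39} A_i] ≤ Σ_i P[A_i] ≤ 39·p = 39·(8/351) = 8/9.
Numerically: 8/9 ≈ 0.88889.
Is 8/9 < 1? YES.
Since P[∪ A_i] ≤ 8/9 < 1, the complement has P[∩ A_i^c] ≥ 1 − 8/9 = 1/9 > 0, so some outcome avoids every A_i.

39·p = 8/9 ≈ 0.88889; existence CERTIFIED by the union bound.


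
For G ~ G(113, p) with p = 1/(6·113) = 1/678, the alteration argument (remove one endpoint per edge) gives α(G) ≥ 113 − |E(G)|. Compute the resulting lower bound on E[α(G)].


E[|E(G)|] = C(113, 2)·p = 6328 · (1/678) = 28/3.
E[α(G)] ≥ n − E[|E(G)|] = 113 − 28/3 = 311/3.
Numerically: ≈ 103.666667.
(This is only a lower bound; the true E[α(G)] may be larger.)

E[α(G)] ≥ 311/3 ≈ 103.666667.


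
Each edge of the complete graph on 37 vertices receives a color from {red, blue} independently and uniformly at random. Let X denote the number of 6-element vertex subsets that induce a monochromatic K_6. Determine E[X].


Let X = Σ_S X_S over the C(37, 6) = 2324784 subsets S of size 6, where X_S = 1 if the K_6 on S is monochromatic.
For a fixed S, the K_6 on S has C(6, 2) = 15 edges. P[all 15 edges red] = (1/2)^15, and likewise for blue, so P[monochromatic] = 2·(1/2)^15 = 2^{1 − 15} = 1/16384.
By linearity of expectation: E[X] = C(37, 6) · 2^{1 − 15} = 2324784 · 1/16384 = 145299/1024.
Numerically: E[X] ≈ 141.89355.

E[X] = C(37,6)·2^(1−C(6,2)) = 145299/1024 ≈ 141.89355.


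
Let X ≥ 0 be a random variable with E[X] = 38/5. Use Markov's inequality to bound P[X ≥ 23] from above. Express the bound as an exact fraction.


μ = E[X] = 38/5, a = 23.
Markov: P[X ≥ 23] ≤ μ/a = (38/5)/23 = 38/115.
Numerically: ≈ 0.33043.
(Since a = 23 > μ = 7.60000, the bound 38/115 is < 1 and informative.)

P[X ≥ 23] ≤ 38/115 ≈ 0.33043.


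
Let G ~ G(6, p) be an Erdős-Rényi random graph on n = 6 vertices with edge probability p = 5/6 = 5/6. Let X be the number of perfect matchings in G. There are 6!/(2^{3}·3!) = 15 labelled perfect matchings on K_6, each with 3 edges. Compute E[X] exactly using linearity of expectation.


K_6 has 6!/(2^{3}·3!) = 15 labelled perfect matchings.
For each such perfect matching H, let X_H = 1 if all 3 edges of H are present in G. Then P[X_H = 1] = p^{3} = (5/6)^{3} = 125/216.
Summing the indicators: E[X] = Σ_H E[X_H] = 15 · p^{3} = 15 · 125/216 = 625/72.
Numerically: E[X] ≈ 8.681.

E[X] = 15 · (5/6)^{3} = 625/72 ≈ 8.681.


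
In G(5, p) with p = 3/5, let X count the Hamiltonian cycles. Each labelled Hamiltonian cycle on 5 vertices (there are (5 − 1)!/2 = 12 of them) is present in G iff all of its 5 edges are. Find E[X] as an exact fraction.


K_5 has (5 − 1)!/2 = 12 labelled Hamiltonian cycles.
For each such Hamiltonian cycle H, let X_H = 1 if all 5 edges of H are present in G. Then P[X_H = 1] = p^{5} = (3/5)^{5} = 243/3125.
By linearity of expectation: E[X] = Σ_H E[X_H] = 12 · p^{5} = 12 · 243/3125 = 2916/3125.
Numerically: E[X] ≈ 0.93312.

E[X] = 12 · (3/5)^{5} = 2916/3125 ≈ 0.93312.


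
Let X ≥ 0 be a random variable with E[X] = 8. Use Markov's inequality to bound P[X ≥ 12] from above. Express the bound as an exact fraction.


μ = E[X] = 8, a = 12.
Markov: P[X ≥ 12] ≤ μ/a = (8)/12 = 2/3.
Numerically: ≈ 0.666667.
(Since a = 12 > μ = 8.000000, the bound 2/3 is < 1 and informative.)

P[X ≥ 12] ≤ 2/3 ≈ 0.666667.


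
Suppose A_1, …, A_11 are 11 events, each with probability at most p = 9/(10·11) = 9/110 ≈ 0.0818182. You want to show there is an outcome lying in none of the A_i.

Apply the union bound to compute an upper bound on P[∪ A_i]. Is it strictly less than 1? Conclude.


Union bound: P[∪_{i=1}^{11} A_i] ≤ Σ_i P[A_i] ≤ 11·p = 11·(9/110) = 9/10.
Numerically: 9/10 ≈ 0.9000000.
Is 9/10 < 1? YES.
Since P[∪ A_i] ≤ 9/10 < 1, the complement has P[∩ A_i^c] ≥ 1 − 9/10 = 1/10 > 0, so some outcome avoids every A_i.

11·p = 9/10 ≈ 0.9000000; existence CERTIFIED by the union bound.


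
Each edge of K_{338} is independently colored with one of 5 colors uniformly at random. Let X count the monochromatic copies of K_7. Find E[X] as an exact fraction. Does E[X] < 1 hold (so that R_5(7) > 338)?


E[X] = C(338, 7) · 5^{1 − 21} = 93935323022736 · 5^{−20} = 93935323022736/95367431640625.
As a reduced fraction: E[X] = 93935323022736/95367431640625 ≈ 0.985.
Is E[X] < 1? YES.
Since E[X] < 1, there exists a 5-coloring of K_{338} with no monochromatic K_7; hence R_5(7) > 338.

E[X] = 93935323022736/95367431640625 ≈ 0.985; E[X] < 1, so R_5(7) > 338.


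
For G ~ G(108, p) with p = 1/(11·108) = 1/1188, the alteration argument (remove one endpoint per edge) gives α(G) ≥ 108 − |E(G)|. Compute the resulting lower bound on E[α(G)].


E[|E(G)|] = C(108, 2)·p = 5778 · (1/1188) = 107/22.
E[α(G)] ≥ n − E[|E(G)|] = 108 − 107/22 = 2269/22.
Numerically: ≈ 103.13636.
(This is only a lower bound; the true E[α(G)] may be larger.)

E[α(G)] ≥ 2269/22 ≈ 103.13636.


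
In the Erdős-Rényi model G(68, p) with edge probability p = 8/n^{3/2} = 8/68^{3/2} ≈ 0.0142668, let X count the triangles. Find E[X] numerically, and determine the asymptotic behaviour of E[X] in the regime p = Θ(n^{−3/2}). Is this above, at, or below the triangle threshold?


Number of potential triangles: C(68, 3) = 50116.
Each occurs with probability p³ ≈ (0.0142668)³ ≈ 2.90388794e-06.
By linearity: E[X] = C(68, 3)·p³ ≈ 50116 · 2.90388794e-06 ≈ 0.145531.
Since α = 3/2 > 1, p = c/n^{3/2} = o(1/n) is below the triangle threshold p ~ 1/n. Asymptotically E[X] ~ (c³/6)·n^{3(1−α)} = (8³/6)·n^{-1.5} → 0, so by Markov's inequality G has no triangles w.h.p.

E[X] ≈ 0.145531; in regime p = Θ(1/n^{3/2}) E[X] tends to 0 (below the triangle threshold p ~ 1/n).


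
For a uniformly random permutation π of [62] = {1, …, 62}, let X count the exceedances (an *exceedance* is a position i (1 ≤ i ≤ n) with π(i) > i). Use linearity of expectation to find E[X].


Write X = Σ_{i=1}^{62} X_i, where X_i = 1_{π(i) > i}.
For each fixed i, π(i) is uniform over {1, …, 62} (marginal of a uniform permutation), so P[π(i) > i] = (n − i)/n. Summing: Σ_{i=1}^{62} (n − i)/n = (0 + 1 + … + 61)/62 = 62(62 − 1)/(2·62) = (62 − 1)/2.
Hence E[X] = Σ_{i=1}^{62} (62 − i)/62 = 61/2 ≈ 30.50000.

E[X] = 61/2 = 30.50000.


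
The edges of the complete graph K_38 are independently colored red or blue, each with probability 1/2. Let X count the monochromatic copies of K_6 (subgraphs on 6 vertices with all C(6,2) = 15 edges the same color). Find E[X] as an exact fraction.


Let X = Σ_S X_S over the C(38, 6) = 2760681 subsets S of size 6, where X_S = 1 if the K_6 on S is monochromatic.
For a fixed S, the K_6 on S has C(6, 2) = 15 edges. P[all 15 edges red] = (1/2)^15, and likewise for blue, so P[monochromatic] = 2·(1/2)^15 = 2^{1 − 15} = 1/16384.
By linearity: E[X] = C(38, 6) · 2^{1 − 15} = 2760681 · 1/16384 = 2760681/16384.
Numerically: E[X] ≈ 168.499.

E[X] = C(38,6)·2^(1−C(6,2)) = 2760681/16384 ≈ 168.499.


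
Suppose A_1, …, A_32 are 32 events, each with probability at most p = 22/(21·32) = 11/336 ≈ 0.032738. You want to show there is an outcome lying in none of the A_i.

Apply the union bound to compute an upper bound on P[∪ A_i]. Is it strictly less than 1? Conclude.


Union bound: P[∪_{i=1}^{32} A_i] ≤ Σ_i P[A_i] ≤ 32·p = 32·(11/336) = 22/21.
Numerically: 22/21 ≈ 1.047619.
Is 22/21 < 1? NO.
Since the bound 22/21 is ≥ 1, the union bound is uninformative here; it does NOT by itself certify existence.

32·p = 22/21 ≈ 1.047619; existence NOT certified by the union bound.


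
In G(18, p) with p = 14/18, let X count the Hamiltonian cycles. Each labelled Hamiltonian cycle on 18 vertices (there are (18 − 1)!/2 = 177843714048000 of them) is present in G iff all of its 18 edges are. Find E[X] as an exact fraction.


K_18 has (18 − 1)!/2 = 177843714048000 labelled Hamiltonian cycles.
For each such Hamiltonian cycle H, let X_H = 1 if all 18 edges of H are present in G. Then P[X_H = 1] = p^{18} = (7/9)^{18} = 1628413597910449/150094635296999121.
By linearity: E[X] = Σ_H E[X_H] = 177843714048000 · p^{18} = 177843714048000 · 1628413597910449/150094635296999121 = 397260798708725298034688000/205891132094649.
Numerically: E[X] ≈ 1.93e+12.

E[X] = 177843714048000 · (7/9)^{18} = 397260798708725298034688000/205891132094649 ≈ 1.93e+12.


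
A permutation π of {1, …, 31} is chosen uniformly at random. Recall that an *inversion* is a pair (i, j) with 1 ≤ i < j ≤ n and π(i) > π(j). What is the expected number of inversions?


Write X = Σ X_I over the C(31, 2) = 465 pairs i < j, with X_I the indicator of one inversion.
There are 465 indicators.
For each fixed pair i < j, the values π(i) and π(j) are two distinct elements of {1, …, 31} in uniformly random order; by symmetry P[π(i) > π(j)] = 1/2.
By linearity: E[X] = 465 · (1/2) = C(31, 2) · (1/2) = 465/2 = 465/2 ≈ 232.50000.

E[X] = 465/2 = 232.50000.


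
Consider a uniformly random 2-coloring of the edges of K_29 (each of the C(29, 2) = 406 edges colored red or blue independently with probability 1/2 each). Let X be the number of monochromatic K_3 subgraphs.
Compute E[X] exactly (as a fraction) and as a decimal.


Let X = Σ_S X_S over the C(29, 3) = 3654 subsets S of size 3, where X_S = 1 if the K_3 on S is monochromatic.
For a fixed S, the K_3 on S has C(3, 2) = 3 edges. P[all 3 edges red] = (1/2)^3, and likewise for blue, so P[monochromatic] = 2·(1/2)^3 = 2^{1 − 3} = 1/4.
By linearity of expectation: E[X] = C(29, 3) · 2^{1 − 3} = 3654 · 1/4 = 1827/2.
Numerically: E[X] ≈ 913.500000.

E[X] = C(29,3)·2^(1−C(3,2)) = 1827/2 ≈ 913.500000.


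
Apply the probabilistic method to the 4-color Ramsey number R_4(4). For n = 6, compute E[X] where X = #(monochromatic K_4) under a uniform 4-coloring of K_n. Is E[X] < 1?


E[X] = C(6, 4) · 4^{1 − 6} = 15 · 4^{−5} = 15/1024.
As a reduced fraction: E[X] = 15/1024 ≈ 0.01465.
Is E[X] < 1? YES.
Since E[X] < 1, there exists a 4-coloring of K_{6} with no monochromatic K_4; hence R_4(4) > 6.

E[X] = 15/1024 ≈ 0.01465; E[X] < 1, so R_4(4) > 6.


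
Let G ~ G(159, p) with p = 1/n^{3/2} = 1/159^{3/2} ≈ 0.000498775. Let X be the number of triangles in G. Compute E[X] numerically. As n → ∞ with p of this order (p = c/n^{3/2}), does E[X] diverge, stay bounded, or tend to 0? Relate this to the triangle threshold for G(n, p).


Number of potential triangles: C(159, 3) = 657359.
Each occurs with probability p³ ≈ (0.000498775)³ ≈ 1.24083187e-10.
By linearity: E[X] = C(159, 3)·p³ ≈ 657359 · 1.24083187e-10 ≈ 0.000082.
Since α = 3/2 > 1, p = c/n^{3/2} = o(1/n) is below the triangle threshold p ~ 1/n. Asymptotically E[X] ~ (c³/6)·n^{3(1−α)} = (1³/6)·n^{-1.5} → 0, so by Markov's inequality G has no triangles w.h.p.

E[X] ≈ 0.000082; in regime p = Θ(1/n^{3/2}) E[X] tends to 0 (below the triangle threshold p ~ 1/n).


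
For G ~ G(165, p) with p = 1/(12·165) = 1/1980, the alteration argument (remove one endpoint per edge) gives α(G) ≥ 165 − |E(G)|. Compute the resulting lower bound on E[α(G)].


E[|E(G)|] = C(165, 2)·p = 13530 · (1/1980) = 41/6.
E[α(G)] ≥ n − E[|E(G)|] = 165 − 41/6 = 949/6.
Numerically: ≈ 158.166667.
(This is only a lower bound; the true E[α(G)] may be larger.)

E[α(G)] ≥ 949/6 ≈ 158.166667.


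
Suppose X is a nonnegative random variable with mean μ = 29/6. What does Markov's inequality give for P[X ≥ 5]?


μ = E[X] = 29/6, a = 5.
Markov: P[X ≥ 5] ≤ μ/a = (29/6)/5 = 29/30.
Numerically: ≈ 0.966667.
(Since a = 5 > μ = 4.833333, the bound 29/30 is < 1 and informative.)

P[X ≥ 5] ≤ 29/30 ≈ 0.966667.


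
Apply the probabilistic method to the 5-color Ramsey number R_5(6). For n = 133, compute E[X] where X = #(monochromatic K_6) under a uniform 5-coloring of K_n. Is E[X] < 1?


E[X] = C(133, 6) · 5^{1 − 15} = 6856577728 · 5^{−14} = 6856577728/6103515625.
As a reduced fraction: E[X] = 6856577728/6103515625 ≈ 1.12338.
Is E[X] < 1? NO.
Since E[X] ≥ 1, the first-moment bound is inconclusive at n = 133; it does NOT by itself certify R_5(6) > 133.

E[X] = 6856577728/6103515625 ≈ 1.12338; E[X] ≥ 1; first-moment method inconclusive here.


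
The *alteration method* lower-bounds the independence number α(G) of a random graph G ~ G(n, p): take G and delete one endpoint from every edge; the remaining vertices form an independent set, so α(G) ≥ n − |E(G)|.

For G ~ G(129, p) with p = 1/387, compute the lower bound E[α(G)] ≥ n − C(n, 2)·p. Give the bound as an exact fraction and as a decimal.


E[|E(G)|] = C(129, 2)·p = 8256 · (1/387) = 64/3.
E[α(G)] ≥ n − E[|E(G)|] = 129 − 64/3 = 323/3.
Numerically: ≈ 107.666667.
(This is only a lower bound; the true E[α(G)] may be larger.)

E[α(G)] ≥ 323/3 ≈ 107.666667.


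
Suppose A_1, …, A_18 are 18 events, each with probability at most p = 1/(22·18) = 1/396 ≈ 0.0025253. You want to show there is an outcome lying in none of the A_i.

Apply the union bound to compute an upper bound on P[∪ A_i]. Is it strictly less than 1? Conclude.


Union bound: P[∪_{i=1}^{18} A_i] ≤ Σ_i P[A_i] ≤ 18·p = 18·(1/396) = 1/22.
Numerically: 1/22 ≈ 0.0454545.
Is 1/22 < 1? YES.
Since P[∪ A_i] ≤ 1/22 < 1, the complement has P[∩ A_i^c] ≥ 1 − 1/22 = 21/22 > 0, so some outcome avoids every A_i.

18·p = 1/22 ≈ 0.0454545; existence CERTIFIED by the union bound.


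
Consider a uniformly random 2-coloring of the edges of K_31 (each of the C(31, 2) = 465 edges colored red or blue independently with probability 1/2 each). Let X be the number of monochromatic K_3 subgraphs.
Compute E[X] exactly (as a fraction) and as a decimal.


Let X = Σ_S X_S over the C(31, 3) = 4495 subsets S of size 3, where X_S = 1 if the K_3 on S is monochromatic.
For a fixed S, the K_3 on S has C(3, 2) = 3 edges. P[all 3 edges red] = (1/2)^3, and likewise for blue, so P[monochromatic] = 2·(1/2)^3 = 2^{1 − 3} = 1/4.
Summing: E[X] = C(31, 3) · 2^{1 − 3} = 4495 · 1/4 = 4495/4.
Numerically: E[X] ≈ 1123.75000.

E[X] = C(31,3)·2^(1−C(3,2)) = 4495/4 ≈ 1123.75000.


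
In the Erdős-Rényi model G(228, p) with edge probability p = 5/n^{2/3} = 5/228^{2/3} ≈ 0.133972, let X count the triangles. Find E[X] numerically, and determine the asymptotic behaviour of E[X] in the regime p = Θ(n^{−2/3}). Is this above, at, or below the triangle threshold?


Number of potential triangles: C(228, 3) = 1949476.
Each occurs with probability p³ ≈ (0.133972)³ ≈ 2.40458603e-03.
By linearity: E[X] = C(228, 3)·p³ ≈ 1949476 · 2.40458603e-03 ≈ 4687.682749.
Since α = 2/3 < 1, p = c/n^{2/3} ≫ 1/n is above the triangle threshold p ~ 1/n. Asymptotically E[X] ~ (c³/6)·n^{3(1−α)} = (5³/6)·n^{1} → ∞; triangles are abundant w.h.p.

E[X] ≈ 4687.682749; in regime p = Θ(1/n^{2/3}) E[X] diverges (above the triangle threshold p ~ 1/n).


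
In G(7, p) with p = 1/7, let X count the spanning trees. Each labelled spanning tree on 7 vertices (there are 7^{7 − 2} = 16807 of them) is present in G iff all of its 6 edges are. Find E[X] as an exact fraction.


K_7 has 7^{7 − 2} = 16807 labelled spanning trees.
For each such spanning tree H, let X_H = 1 if all 6 edges of H are present in G. Then P[X_H = 1] = p^{6} = (1/7)^{6} = 1/117649.
Summing the indicators: E[X] = Σ_H E[X_H] = 16807 · p^{6} = 16807 · 1/117649 = 1/7.
Numerically: E[X] ≈ 0.14286.

E[X] = 16807 · (1/7)^{6} = 1/7 ≈ 0.14286.


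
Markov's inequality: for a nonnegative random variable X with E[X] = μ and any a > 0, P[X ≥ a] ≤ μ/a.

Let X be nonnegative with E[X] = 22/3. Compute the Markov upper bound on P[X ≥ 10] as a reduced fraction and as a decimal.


μ = E[X] = 22/3, a = 10.
Markov: P[X ≥ 10] ≤ μ/a = (22/3)/10 = 11/15.
Numerically: ≈ 0.73333.
(Since a = 10 > μ = 7.33333, the bound 11/15 is < 1 and informative.)

P[X ≥ 10] ≤ 11/15 ≈ 0.73333.


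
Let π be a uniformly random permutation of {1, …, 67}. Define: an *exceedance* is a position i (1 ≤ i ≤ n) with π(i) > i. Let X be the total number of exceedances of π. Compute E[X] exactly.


Write X = Σ_{i=1}^{67} X_i, where X_i = 1_{π(i) > i}.
For each fixed i, π(i) is uniform over {1, …, 67} (marginal of a uniform permutation), so P[π(i) > i] = (n − i)/n. Summing: Σ_{i=1}^{67} (n − i)/n = (0 + 1 + … + 66)/67 = 67(67 − 1)/(2·67) = (67 − 1)/2.
Hence E[X] = Σ_{i=1}^{67} (67 − i)/67 = 33 ≈ 33.000.

E[X] = 33 = 33.000.


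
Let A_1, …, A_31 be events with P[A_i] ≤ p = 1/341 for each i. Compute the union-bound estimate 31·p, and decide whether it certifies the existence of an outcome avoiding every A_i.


Union bound: P[∪_{i=1}^{31} A_i] ≤ Σ_i P[A_i] ≤ 31·p = 31·(1/341) = 1/11.
Numerically: 1/11 ≈ 0.09091.
Is 1/11 < 1? YES.
Since P[∪ A_i] ≤ 1/11 < 1, the complement has P[∩ A_i^c] ≥ 1 − 1/11 = 10/11 > 0, so some outcome avoids every A_i.

31·p = 1/11 ≈ 0.09091; existence CERTIFIED by the union bound.


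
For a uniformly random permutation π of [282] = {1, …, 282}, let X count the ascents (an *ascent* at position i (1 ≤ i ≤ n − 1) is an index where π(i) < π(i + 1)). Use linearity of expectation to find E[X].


Write X = Σ X_I over i = 1, …, 281, with X_I the indicator of one ascent.
There are 281 indicators.
For each fixed i, the pair (π(i), π(i+1)) is a uniformly random ordered pair of distinct values from {1, …, 282}; by symmetry P[π(i) < π(i+1)] = 1/2.
By linearity: E[X] = 281 · (1/2) = (282 − 1) · (1/2) = 281/2 ≈ 140.500000.

E[X] = 281/2 = 140.500000.


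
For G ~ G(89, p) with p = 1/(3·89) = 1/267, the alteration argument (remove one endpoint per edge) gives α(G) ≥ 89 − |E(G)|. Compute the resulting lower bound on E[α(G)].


E[|E(G)|] = C(89, 2)·p = 3916 · (1/267) = 44/3.
E[α(G)] ≥ n − E[|E(G)|] = 89 − 44/3 = 223/3.
Numerically: ≈ 74.33333.
(This is only a lower bound; the true E[α(G)] may be larger.)

E[α(G)] ≥ 223/3 ≈ 74.33333.


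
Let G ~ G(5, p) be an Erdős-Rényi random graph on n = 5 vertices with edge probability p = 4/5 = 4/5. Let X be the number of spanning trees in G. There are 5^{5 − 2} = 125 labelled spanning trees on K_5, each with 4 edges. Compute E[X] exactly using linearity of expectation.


K_5 has 5^{5 − 2} = 125 labelled spanning trees.
For each such spanning tree H, let X_H = 1 if all 4 edges of H are present in G. Then P[X_H = 1] = p^{4} = (4/5)^{4} = 256/625.
Summing the indicators: E[X] = Σ_H E[X_H] = 125 · p^{4} = 125 · 256/625 = 256/5.
Numerically: E[X] ≈ 51.2.

E[X] = 125 · (4/5)^{4} = 256/5 ≈ 51.2.


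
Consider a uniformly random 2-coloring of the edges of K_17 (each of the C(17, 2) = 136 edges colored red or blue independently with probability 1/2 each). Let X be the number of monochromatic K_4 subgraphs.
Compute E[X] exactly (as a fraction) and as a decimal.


Let X = Σ_S X_S over the C(17, 4) = 2380 subsets S of size 4, where X_S = 1 if the K_4 on S is monochromatic.
For a fixed S, the K_4 on S has C(4, 2) = 6 edges. P[all 6 edges red] = (1/2)^6, and likewise for blue, so P[monochromatic] = 2·(1/2)^6 = 2^{1 − 6} = 1/32.
Summing: E[X] = C(17, 4) · 2^{1 − 6} = 2380 · 1/32 = 595/8.
Numerically: E[X] ≈ 74.375.

E[X] = C(17,4)·2^(1−C(4,2)) = 595/8 ≈ 74.375.


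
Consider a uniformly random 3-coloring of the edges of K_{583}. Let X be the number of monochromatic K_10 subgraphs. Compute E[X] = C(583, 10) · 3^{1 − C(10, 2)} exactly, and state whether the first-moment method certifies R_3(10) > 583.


E[X] = C(583, 10) · 3^{1 − 45} = 1156690232601431494120 · 3^{−44} = 1156690232601431494120/984770902183611232881.
As a reduced fraction: E[X] = 1156690232601431494120/984770902183611232881 ≈ 1.17458.
Is E[X] < 1? NO.
Since E[X] ≥ 1, the first-moment bound is inconclusive at n = 583; it does NOT by itself certify R_3(10) > 583.

E[X] = 1156690232601431494120/984770902183611232881 ≈ 1.17458; E[X] ≥ 1; first-moment method inconclusive here.


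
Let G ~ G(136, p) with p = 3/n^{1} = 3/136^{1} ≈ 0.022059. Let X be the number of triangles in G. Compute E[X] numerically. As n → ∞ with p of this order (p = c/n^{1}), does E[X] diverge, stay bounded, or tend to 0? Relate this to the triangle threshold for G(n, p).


Number of potential triangles: C(136, 3) = 410040.
Each occurs with probability p³ ≈ (0.022059)³ ≈ 1.0733640e-05.
By linearity: E[X] = C(136, 3)·p³ ≈ 410040 · 1.0733640e-05 ≈ 4.40122.
Here α = 1, so p = 3/n is exactly at the triangle threshold p ~ 1/n. Asymptotically E[X] → c³/6 = 3³/6 = 9/2 ≈ 4.50000, a bounded constant. In this regime the triangle count is asymptotically Poisson(c³/6).

E[X] ≈ 4.40122; in regime p = Θ(1/n^{1}) E[X] stays bounded (at the triangle threshold p ~ 1/n).


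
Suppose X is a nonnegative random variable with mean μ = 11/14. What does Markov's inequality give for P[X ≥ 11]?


μ = E[X] = 11/14, a = 11.
Markov: P[X ≥ 11] ≤ μ/a = (11/14)/11 = 1/14.
Numerically: ≈ 0.0714.
(Since a = 11 > μ = 0.7857, the bound 1/14 is < 1 and informative.)

P[X ≥ 11] ≤ 1/14 ≈ 0.0714.


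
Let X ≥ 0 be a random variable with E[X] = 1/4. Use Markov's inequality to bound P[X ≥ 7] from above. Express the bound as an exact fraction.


μ = E[X] = 1/4, a = 7.
Markov: P[X ≥ 7] ≤ μ/a = (1/4)/7 = 1/28.
Numerically: ≈ 0.03571.
(Since a = 7 > μ = 0.25000, the bound 1/28 is < 1 and informative.)

P[X ≥ 7] ≤ 1/28 ≈ 0.03571.


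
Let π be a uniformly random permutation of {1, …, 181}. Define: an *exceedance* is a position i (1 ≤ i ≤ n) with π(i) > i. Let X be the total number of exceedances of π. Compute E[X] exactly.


Write X = Σ_{i=1}^{181} X_i, where X_i = 1_{π(i) > i}.
For each fixed i, π(i) is uniform over {1, …, 181} (marginal of a uniform permutation), so P[π(i) > i] = (n − i)/n. Summing: Σ_{i=1}^{181} (n − i)/n = (0 + 1 + … + 180)/181 = 181(181 − 1)/(2·181) = (181 − 1)/2.
Hence E[X] = Σ_{i=1}^{181} (181 − i)/181 = 90 ≈ 90.0000.

E[X] = 90 = 90.0000.


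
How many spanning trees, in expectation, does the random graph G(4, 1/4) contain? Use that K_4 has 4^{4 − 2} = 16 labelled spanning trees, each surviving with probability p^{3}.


K_4 has 4^{4 − 2} = 16 labelled spanning trees.
For each such spanning tree H, let X_H = 1 if all 3 edges of H are present in G. Then P[X_H = 1] = p^{3} = (1/4)^{3} = 1/64.
By linearity: E[X] = Σ_H E[X_H] = 16 · p^{3} = 16 · 1/64 = 1/4.
Numerically: E[X] ≈ 0.25.

E[X] = 16 · (1/4)^{3} = 1/4 ≈ 0.25.


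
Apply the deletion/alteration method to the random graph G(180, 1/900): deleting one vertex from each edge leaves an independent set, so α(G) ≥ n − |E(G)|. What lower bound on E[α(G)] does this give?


E[|E(G)|] = C(180, 2)·p = 16110 · (1/900) = 179/10.
E[α(G)] ≥ n − E[|E(G)|] = 180 − 179/10 = 1621/10.
Numerically: ≈ 162.100000.
(This is only a lower bound; the true E[α(G)] may be larger.)

E[α(G)] ≥ 1621/10 ≈ 162.100000.


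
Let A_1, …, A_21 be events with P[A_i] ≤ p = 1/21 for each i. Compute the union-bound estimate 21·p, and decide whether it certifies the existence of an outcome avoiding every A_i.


Union bound: P[∪_{i=1}^{21} A_i] ≤ Σ_i P[A_i] ≤ 21·p = 21·(1/21) = 1.
Numerically: 1 ≈ 1.0000.
Is 1 < 1? NO.
Since the bound 1 is ≥ 1, the union bound is uninformative here; it does NOT by itself certify existence.

21·p = 1 ≈ 1.0000; existence NOT certified by the union bound.


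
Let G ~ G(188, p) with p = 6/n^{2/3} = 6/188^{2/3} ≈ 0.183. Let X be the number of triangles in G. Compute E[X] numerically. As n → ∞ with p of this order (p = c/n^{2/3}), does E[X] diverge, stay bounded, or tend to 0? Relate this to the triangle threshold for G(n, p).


Number of potential triangles: C(188, 3) = 1089836.
Each occurs with probability p³ ≈ (0.183)³ ≈ 6.11136e-03.
By linearity: E[X] = C(188, 3)·p³ ≈ 1089836 · 6.11136e-03 ≈ 6660.383.
Since α = 2/3 < 1, p = c/n^{2/3} ≫ 1/n is above the triangle threshold p ~ 1/n. Asymptotically E[X] ~ (c³/6)·n^{3(1−α)} = (6³/6)·n^{1} → ∞; triangles are abundant w.h.p.

E[X] ≈ 6660.383; in regime p = Θ(1/n^{2/3}) E[X] diverges (above the triangle threshold p ~ 1/n).


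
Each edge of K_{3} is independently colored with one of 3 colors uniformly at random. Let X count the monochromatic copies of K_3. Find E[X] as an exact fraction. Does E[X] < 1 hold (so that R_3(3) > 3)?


E[X] = C(3, 3) · 3^{1 − 3} = 1 · 3^{−2} = 1/9.
As a reduced fraction: E[X] = 1/9 ≈ 0.111.
Is E[X] < 1? YES.
Since E[X] < 1, there exists a 3-coloring of K_{3} with no monochromatic K_3; hence R_3(3) > 3.

E[X] = 1/9 ≈ 0.111; E[X] < 1, so R_3(3) > 3.


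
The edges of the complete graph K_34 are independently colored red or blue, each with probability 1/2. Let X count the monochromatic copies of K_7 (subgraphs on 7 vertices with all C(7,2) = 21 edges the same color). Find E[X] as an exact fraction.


Let X = Σ_S X_S over the C(34, 7) = 5379616 subsets S of size 7, where X_S = 1 if the K_7 on S is monochromatic.
For a fixed S, the K_7 on S has C(7, 2) = 21 edges. P[all 21 edges red] = (1/2)^21, and likewise for blue, so P[monochromatic] = 2·(1/2)^21 = 2^{1 − 21} = 1/1048576.
By linearity: E[X] = C(34, 7) · 2^{1 − 21} = 5379616 · 1/1048576 = 168113/32768.
Numerically: E[X] ≈ 5.130.

E[X] = C(34,7)·2^(1−C(7,2)) = 168113/32768 ≈ 5.130.


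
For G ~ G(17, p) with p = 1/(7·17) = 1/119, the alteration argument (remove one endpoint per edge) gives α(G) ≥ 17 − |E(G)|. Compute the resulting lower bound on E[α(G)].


E[|E(G)|] = C(17, 2)·p = 136 · (1/119) = 8/7.
E[α(G)] ≥ n − E[|E(G)|] = 17 − 8/7 = 111/7.
Numerically: ≈ 15.857.
(This is only a lower bound; the true E[α(G)] may be larger.)

E[α(G)] ≥ 111/7 ≈ 15.857.


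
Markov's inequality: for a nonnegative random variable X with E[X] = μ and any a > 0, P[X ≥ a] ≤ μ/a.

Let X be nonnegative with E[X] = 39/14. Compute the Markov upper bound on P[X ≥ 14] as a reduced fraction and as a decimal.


μ = E[X] = 39/14, a = 14.
Markov: P[X ≥ 14] ≤ μ/a = (39/14)/14 = 39/196.
Numerically: ≈ 0.19898.
(Since a = 14 > μ = 2.78571, the bound 39/196 is < 1 and informative.)

P[X ≥ 14] ≤ 39/196 ≈ 0.19898.


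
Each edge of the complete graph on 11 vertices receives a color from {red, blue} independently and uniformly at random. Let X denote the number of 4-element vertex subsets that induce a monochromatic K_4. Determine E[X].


Let X = Σ_S X_S over the C(11, 4) = 330 subsets S of size 4, where X_S = 1 if the K_4 on S is monochromatic.
For a fixed S, the K_4 on S has C(4, 2) = 6 edges. P[all 6 edges red] = (1/2)^6, and likewise for blue, so P[monochromatic] = 2·(1/2)^6 = 2^{1 − 6} = 1/32.
By linearity: E[X] = C(11, 4) · 2^{1 − 6} = 330 · 1/32 = 165/16.
Numerically: E[X] ≈ 10.312.

E[X] = C(11,4)·2^(1−C(4,2)) = 165/16 ≈ 10.312.


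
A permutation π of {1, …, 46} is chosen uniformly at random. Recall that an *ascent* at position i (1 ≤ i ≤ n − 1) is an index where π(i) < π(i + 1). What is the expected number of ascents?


Write X = Σ X_I over i = 1, …, 45, with X_I the indicator of one ascent.
There are 45 indicators.
For each fixed i, the pair (π(i), π(i+1)) is a uniformly random ordered pair of distinct values from {1, …, 46}; by symmetry P[π(i) < π(i+1)] = 1/2.
By linearity: E[X] = 45 · (1/2) = (46 − 1) · (1/2) = 45/2 ≈ 22.500000.

E[X] = 45/2 = 22.500000.


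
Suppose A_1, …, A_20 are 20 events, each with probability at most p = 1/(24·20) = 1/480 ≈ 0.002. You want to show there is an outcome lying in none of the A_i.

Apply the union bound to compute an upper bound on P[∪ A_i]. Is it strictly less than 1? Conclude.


Union bound: P[∪_{i=1}^{20} A_i] ≤ Σ_i P[A_i] ≤ 20·p = 20·(1/480) = 1/24.
Numerically: 1/24 ≈ 0.042.
Is 1/24 < 1? YES.
Since P[∪ A_i] ≤ 1/24 < 1, the complement has P[∩ A_i^c] ≥ 1 − 1/24 = 23/24 > 0, so some outcome avoids every A_i.

20·p = 1/24 ≈ 0.042; existence CERTIFIED by the union bound.


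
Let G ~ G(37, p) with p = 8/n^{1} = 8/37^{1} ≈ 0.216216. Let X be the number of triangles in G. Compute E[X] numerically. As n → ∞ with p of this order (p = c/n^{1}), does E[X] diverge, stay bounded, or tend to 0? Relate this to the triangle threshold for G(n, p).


Number of potential triangles: C(37, 3) = 7770.
Each occurs with probability p³ ≈ (0.216216)³ ≈ 1.01079897e-02.
By linearity: E[X] = C(37, 3)·p³ ≈ 7770 · 1.01079897e-02 ≈ 78.539080.
Here α = 1, so p = 8/n is exactly at the triangle threshold p ~ 1/n. Asymptotically E[X] → c³/6 = 8³/6 = 256/3 ≈ 85.333333, a bounded constant. In this regime the triangle count is asymptotically Poisson(c³/6).

E[X] ≈ 78.539080; in regime p = Θ(1/n^{1}) E[X] stays bounded (at the triangle threshold p ~ 1/n).


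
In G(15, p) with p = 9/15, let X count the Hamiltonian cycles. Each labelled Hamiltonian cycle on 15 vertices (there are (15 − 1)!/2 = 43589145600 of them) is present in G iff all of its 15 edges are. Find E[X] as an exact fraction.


K_15 has (15 − 1)!/2 = 43589145600 labelled Hamiltonian cycles.
For each such Hamiltonian cycle H, let X_H = 1 if all 15 edges of H are present in G. Then P[X_H = 1] = p^{15} = (3/5)^{15} = 14348907/30517578125.
Summing the indicators: E[X] = Σ_H E[X_H] = 43589145600 · p^{15} = 43589145600 · 14348907/30517578125 = 25018263856954368/1220703125.
Numerically: E[X] ≈ 2.049e+07.

E[X] = 43589145600 · (3/5)^{15} = 25018263856954368/1220703125 ≈ 2.049e+07.


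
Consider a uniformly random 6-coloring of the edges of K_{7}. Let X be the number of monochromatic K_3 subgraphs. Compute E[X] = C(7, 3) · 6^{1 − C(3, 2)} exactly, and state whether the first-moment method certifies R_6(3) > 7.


E[X] = C(7, 3) · 6^{1 − 3} = 35 · 6^{−2} = 35/36.
As a reduced fraction: E[X] = 35/36 ≈ 0.97222.
Is E[X] < 1? YES.
Since E[X] < 1, there exists a 6-coloring of K_{7} with no monochromatic K_3; hence R_6(3) > 7.

E[X] = 35/36 ≈ 0.97222; E[X] < 1, so R_6(3) > 7.


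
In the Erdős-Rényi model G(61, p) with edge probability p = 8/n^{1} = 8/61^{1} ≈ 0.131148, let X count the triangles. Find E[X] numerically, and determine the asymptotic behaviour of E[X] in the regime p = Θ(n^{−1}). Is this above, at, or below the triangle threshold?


Number of potential triangles: C(61, 3) = 35990.
Each occurs with probability p³ ≈ (0.131148)³ ≈ 2.25569541e-03.
By linearity: E[X] = C(61, 3)·p³ ≈ 35990 · 2.25569541e-03 ≈ 81.182478.
Here α = 1, so p = 8/n is exactly at the triangle threshold p ~ 1/n. Asymptotically E[X] → c³/6 = 8³/6 = 256/3 ≈ 85.333333, a bounded constant. In this regime the triangle count is asymptotically Poisson(c³/6).

E[X] ≈ 81.182478; in regime p = Θ(1/n^{1}) E[X] stays bounded (at the triangle threshold p ~ 1/n).


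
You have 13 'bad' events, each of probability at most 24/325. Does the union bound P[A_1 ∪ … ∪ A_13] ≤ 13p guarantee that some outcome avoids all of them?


Union bound: P[∪_{i=1}^{13} A_i] ≤ Σ_i P[A_i] ≤ 13·p = 13·(24/325) = 24/25.
Numerically: 24/25 ≈ 0.9600.
Is 24/25 < 1? YES.
Since P[∪ A_i] ≤ 24/25 < 1, the complement has P[∩ A_i^c] ≥ 1 − 24/25 = 1/25 > 0, so some outcome avoids every A_i.

13·p = 24/25 ≈ 0.9600; existence CERTIFIED by the union bound.


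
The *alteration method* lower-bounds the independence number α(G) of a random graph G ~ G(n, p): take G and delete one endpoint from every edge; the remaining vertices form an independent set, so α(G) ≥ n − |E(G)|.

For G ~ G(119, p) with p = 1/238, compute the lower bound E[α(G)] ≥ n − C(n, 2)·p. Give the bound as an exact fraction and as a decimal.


E[|E(G)|] = C(119, 2)·p = 7021 · (1/238) = 59/2.
E[α(G)] ≥ n − E[|E(G)|] = 119 − 59/2 = 179/2.
Numerically: ≈ 89.50000.
(This is only a lower bound; the true E[α(G)] may be larger.)

E[α(G)] ≥ 179/2 ≈ 89.50000.


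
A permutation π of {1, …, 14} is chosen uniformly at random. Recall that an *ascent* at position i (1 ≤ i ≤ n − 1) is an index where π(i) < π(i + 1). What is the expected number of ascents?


Write X = Σ X_I over i = 1, …, 13, with X_I the indicator of one ascent.
There are 13 indicators.
For each fixed i, the pair (π(i), π(i+1)) is a uniformly random ordered pair of distinct values from {1, …, 14}; by symmetry P[π(i) < π(i+1)] = 1/2.
By linearity: E[X] = 13 · (1/2) = (14 − 1) · (1/2) = 13/2 ≈ 6.500000.

E[X] = 13/2 = 6.500000.


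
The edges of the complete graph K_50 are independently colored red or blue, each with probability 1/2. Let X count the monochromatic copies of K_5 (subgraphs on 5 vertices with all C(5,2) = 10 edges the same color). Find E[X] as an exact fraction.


Let X = Σ_S X_S over the C(50, 5) = 2118760 subsets S of size 5, where X_S = 1 if the K_5 on S is monochromatic.
For a fixed S, the K_5 on S has C(5, 2) = 10 edges. P[all 10 edges red] = (1/2)^10, and likewise for blue, so P[monochromatic] = 2·(1/2)^10 = 2^{1 − 10} = 1/512.
Summing: E[X] = C(50, 5) · 2^{1 − 10} = 2118760 · 1/512 = 264845/64.
Numerically: E[X] ≈ 4138.2031.

E[X] = C(50,5)·2^(1−C(5,2)) = 264845/64 ≈ 4138.2031.


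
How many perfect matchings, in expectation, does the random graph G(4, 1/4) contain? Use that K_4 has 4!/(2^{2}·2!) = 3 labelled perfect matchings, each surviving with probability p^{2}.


K_4 has 4!/(2^{2}·2!) = 3 labelled perfect matchings.
For each such perfect matching H, let X_H = 1 if all 2 edges of H are present in G. Then P[X_H = 1] = p^{2} = (1/4)^{2} = 1/16.
Summing the indicators: E[X] = Σ_H E[X_H] = 3 · p^{2} = 3 · 1/16 = 3/16.
Numerically: E[X] ≈ 0.188.

E[X] = 3 · (1/4)^{2} = 3/16 ≈ 0.188.


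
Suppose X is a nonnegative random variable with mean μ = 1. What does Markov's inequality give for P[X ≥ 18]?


μ = E[X] = 1, a = 18.
Markov: P[X ≥ 18] ≤ μ/a = (1)/18 = 1/18.
Numerically: ≈ 0.05556.
(Since a = 18 > μ = 1.00000, the bound 1/18 is < 1 and informative.)

P[X ≥ 18] ≤ 1/18 ≈ 0.05556.


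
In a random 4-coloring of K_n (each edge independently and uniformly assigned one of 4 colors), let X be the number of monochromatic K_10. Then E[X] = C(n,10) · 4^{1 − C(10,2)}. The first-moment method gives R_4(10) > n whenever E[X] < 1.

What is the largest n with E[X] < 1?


We need C(n, 10) · 4^{1 − 45} < 1, i.e. C(n, 10) < 4^{45 − 1} = 309485009821345068724781056.
Check values of n near the boundary:
  n = 2022: C(2022, 10) = 307870445231474093395937796; 307870445231474093395937796 < 309485009821345068724781056? YES
  n = 2023: C(2023, 10) = 309399856285778485315440716; 309399856285778485315440716 < 309485009821345068724781056? YES
  n = 2024: C(2024, 10) = 310936101848269937576192656; 310936101848269937576192656 < 309485009821345068724781056? NO
  n = 2025: C(2025, 10) = 312479209053472269772600560; 312479209053472269772600560 < 309485009821345068724781056? NO
  n = 2026: C(2026, 10) = 314029205130126398094885285; 314029205130126398094885285 < 309485009821345068724781056? NO
The largest n with C(n, 10) < 309485009821345068724781056 is n = 2023 (where E[X] = 77349964071444621328860179/77371252455336267181195264 ≈ 0.9997249). Hence R_4(10) > 2023, i.e. R_4(10) ≥ 2024.

Largest n = 2023; hence R_4(10) > 2023.


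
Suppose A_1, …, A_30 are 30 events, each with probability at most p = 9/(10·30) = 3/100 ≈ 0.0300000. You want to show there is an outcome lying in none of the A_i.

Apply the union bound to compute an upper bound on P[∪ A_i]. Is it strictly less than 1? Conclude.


Union bound: P[∪_{i=1}^{30} A_i] ≤ Σ_i P[A_i] ≤ 30·p = 30·(3/100) = 9/10.
Numerically: 9/10 ≈ 0.9000000.
Is 9/10 < 1? YES.
Since P[∪ A_i] ≤ 9/10 < 1, the complement has P[∩ A_i^c] ≥ 1 − 9/10 = 1/10 > 0, so some outcome avoids every A_i.

30·p = 9/10 ≈ 0.9000000; existence CERTIFIED by the union bound.


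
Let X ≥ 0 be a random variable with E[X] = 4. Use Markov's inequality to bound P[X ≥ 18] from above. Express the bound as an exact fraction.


μ = E[X] = 4, a = 18.
Markov: P[X ≥ 18] ≤ μ/a = (4)/18 = 2/9.
Numerically: ≈ 0.222222.
(Since a = 18 > μ = 4.000000, the bound 2/9 is < 1 and informative.)

P[X ≥ 18] ≤ 2/9 ≈ 0.222222.


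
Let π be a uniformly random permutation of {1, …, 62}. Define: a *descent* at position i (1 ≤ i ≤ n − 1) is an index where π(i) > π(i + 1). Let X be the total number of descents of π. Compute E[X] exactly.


Write X = Σ X_I over i = 1, …, 61, with X_I the indicator of one descent.
There are 61 indicators.
For each fixed i, the pair (π(i), π(i+1)) is a uniformly random ordered pair of distinct values from {1, …, 62}; by symmetry P[π(i) > π(i+1)] = 1/2.
By linearity: E[X] = 61 · (1/2) = (62 − 1) · (1/2) = 61/2 ≈ 30.500.

E[X] = 61/2 = 30.500.
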